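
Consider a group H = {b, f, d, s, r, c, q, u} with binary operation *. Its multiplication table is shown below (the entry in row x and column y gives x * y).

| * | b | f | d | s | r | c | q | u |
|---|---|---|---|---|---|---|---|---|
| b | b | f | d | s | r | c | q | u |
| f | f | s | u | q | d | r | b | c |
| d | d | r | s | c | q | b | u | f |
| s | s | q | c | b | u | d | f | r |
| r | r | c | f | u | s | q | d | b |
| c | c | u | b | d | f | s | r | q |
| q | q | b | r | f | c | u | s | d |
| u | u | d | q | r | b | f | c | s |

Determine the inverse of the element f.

q

First locate the identity: row b matches the header, so b is the identity.
Scan row f for b: f * q = b. Hence f^(-1) = q.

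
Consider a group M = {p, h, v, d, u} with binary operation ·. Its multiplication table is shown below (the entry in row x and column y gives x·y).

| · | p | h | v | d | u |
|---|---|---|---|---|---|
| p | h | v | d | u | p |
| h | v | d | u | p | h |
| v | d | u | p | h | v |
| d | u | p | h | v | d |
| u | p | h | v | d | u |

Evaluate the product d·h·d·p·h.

v

d·h = p
p·d = u
u·p = p
p·h = v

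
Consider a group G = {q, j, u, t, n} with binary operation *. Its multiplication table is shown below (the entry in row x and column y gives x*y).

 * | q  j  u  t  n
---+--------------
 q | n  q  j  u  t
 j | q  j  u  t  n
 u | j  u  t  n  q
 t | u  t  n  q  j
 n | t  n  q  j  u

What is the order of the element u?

5

The identity element is j (its row matches the header).
u^1 = u
u^2 = u*u = t
u^3 = t*u = n
u^4 = n*u = q
u^5 = q*u = j
The first power of u equal to the identity is u^5, so ord(u) = 5.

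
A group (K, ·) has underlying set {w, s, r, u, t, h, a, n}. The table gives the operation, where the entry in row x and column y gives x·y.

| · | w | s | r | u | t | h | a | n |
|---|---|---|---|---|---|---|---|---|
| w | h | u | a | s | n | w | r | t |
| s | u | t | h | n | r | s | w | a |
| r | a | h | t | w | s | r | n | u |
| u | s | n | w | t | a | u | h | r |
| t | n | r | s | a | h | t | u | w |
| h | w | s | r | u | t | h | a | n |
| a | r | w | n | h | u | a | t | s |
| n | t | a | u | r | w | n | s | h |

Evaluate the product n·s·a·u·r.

n·s = a
a·a = t
t·u = a
a·r = n

n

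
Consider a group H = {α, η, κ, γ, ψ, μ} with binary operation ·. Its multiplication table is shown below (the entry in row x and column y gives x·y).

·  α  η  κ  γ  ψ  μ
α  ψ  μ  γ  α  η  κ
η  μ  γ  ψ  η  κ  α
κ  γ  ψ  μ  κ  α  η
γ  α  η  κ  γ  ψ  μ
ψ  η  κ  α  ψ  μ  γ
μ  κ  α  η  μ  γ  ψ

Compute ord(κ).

6

The identity element is γ (its row matches the header).
κ^1 = κ
κ^2 = κ·κ = μ
κ^3 = μ·κ = η
κ^4 = η·κ = ψ
κ^5 = ψ·κ = α
κ^6 = α·κ = γ
The first power of κ equal to the identity is κ^6, so ord(κ) = 6.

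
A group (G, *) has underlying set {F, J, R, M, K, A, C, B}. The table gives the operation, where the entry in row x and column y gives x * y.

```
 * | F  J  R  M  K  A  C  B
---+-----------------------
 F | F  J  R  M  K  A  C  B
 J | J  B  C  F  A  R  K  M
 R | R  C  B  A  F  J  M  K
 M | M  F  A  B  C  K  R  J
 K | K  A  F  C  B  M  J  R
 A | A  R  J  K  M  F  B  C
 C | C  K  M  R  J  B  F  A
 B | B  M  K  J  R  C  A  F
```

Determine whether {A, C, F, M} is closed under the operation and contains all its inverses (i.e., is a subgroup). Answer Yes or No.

C * A = B, which is not in {A, C, F, M}.
The subset is not closed under *, so it is not a subgroup.
(Structurally, G here is isomorphic to Z_2 x Z_4.)

No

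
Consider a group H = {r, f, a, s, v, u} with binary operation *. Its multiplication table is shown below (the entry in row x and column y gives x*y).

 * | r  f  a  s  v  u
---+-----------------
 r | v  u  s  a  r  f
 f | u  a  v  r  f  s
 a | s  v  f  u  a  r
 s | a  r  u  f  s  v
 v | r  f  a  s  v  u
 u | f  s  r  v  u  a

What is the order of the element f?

3

The identity element is v (its row matches the header).
f^1 = f
f^2 = f*f = a
f^3 = a*f = v
The first power of f equal to the identity is f^3, so ord(f) = 3.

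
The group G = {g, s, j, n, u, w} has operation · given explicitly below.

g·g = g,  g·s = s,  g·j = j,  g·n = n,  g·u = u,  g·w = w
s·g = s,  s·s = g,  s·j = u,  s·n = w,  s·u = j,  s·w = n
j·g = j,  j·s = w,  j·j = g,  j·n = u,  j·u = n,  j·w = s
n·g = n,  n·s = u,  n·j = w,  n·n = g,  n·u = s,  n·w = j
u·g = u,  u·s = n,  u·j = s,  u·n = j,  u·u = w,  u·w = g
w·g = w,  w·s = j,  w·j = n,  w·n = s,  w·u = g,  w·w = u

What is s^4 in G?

g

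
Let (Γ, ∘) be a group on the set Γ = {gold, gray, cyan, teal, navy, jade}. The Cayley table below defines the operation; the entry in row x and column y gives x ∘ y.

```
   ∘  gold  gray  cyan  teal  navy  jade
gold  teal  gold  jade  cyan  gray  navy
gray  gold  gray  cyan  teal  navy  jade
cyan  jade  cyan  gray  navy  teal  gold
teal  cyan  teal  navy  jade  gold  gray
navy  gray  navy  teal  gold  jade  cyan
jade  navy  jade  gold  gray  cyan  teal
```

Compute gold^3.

cyan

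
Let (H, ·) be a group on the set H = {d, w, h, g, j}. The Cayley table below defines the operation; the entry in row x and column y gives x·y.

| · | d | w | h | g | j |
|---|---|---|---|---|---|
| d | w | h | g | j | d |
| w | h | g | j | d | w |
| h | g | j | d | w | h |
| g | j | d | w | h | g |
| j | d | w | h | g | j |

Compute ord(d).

The identity element is j (its row matches the header).
d^1 = d
d^2 = d·d = w
d^3 = w·d = h
d^4 = h·d = g
d^5 = g·d = j
The first power of d equal to the identity is d^5, so ord(d) = 5.

5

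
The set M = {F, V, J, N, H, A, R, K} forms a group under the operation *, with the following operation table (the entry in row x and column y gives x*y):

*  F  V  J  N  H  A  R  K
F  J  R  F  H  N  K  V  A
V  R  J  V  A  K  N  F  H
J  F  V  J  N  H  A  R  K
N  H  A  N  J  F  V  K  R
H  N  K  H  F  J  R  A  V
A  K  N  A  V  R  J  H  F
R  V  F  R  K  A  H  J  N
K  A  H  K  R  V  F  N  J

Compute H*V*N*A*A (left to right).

R

H*V = K
K*N = R
R*A = H
H*A = R
(Structurally, M here is isomorphic to the elementary abelian group (Z_2)^3.)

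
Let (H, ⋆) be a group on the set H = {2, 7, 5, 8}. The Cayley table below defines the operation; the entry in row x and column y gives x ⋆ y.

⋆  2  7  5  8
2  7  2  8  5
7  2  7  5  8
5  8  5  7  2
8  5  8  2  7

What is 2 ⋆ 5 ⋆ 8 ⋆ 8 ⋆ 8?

7

2 ⋆ 5 = 8
8 ⋆ 8 = 7
7 ⋆ 8 = 8
8 ⋆ 8 = 7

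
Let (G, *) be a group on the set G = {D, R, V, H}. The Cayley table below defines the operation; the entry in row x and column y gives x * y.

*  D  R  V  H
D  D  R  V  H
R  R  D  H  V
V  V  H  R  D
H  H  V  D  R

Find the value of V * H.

D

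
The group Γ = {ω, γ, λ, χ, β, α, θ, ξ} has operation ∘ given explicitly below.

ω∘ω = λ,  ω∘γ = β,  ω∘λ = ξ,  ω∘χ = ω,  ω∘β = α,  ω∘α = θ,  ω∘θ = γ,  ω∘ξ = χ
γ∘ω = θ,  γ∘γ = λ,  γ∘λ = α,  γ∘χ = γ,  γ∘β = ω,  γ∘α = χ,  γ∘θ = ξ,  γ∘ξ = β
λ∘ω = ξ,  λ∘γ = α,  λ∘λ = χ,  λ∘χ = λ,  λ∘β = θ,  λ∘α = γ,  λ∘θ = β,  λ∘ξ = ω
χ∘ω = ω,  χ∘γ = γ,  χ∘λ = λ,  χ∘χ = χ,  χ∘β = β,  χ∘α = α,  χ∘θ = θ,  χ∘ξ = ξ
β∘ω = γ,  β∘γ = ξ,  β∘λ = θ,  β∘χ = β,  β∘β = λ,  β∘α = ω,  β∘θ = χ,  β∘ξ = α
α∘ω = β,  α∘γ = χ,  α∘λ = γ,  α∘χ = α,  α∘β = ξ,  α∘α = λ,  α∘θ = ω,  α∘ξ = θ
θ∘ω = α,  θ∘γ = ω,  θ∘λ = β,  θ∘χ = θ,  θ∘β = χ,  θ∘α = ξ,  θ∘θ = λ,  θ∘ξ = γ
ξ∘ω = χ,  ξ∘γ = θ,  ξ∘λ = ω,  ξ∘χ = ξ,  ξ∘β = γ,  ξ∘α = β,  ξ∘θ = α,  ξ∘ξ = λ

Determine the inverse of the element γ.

α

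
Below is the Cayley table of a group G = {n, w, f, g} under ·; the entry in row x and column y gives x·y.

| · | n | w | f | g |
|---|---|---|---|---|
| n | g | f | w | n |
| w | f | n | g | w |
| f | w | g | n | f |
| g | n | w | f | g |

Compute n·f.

w

Read row n, column f: n·f = w.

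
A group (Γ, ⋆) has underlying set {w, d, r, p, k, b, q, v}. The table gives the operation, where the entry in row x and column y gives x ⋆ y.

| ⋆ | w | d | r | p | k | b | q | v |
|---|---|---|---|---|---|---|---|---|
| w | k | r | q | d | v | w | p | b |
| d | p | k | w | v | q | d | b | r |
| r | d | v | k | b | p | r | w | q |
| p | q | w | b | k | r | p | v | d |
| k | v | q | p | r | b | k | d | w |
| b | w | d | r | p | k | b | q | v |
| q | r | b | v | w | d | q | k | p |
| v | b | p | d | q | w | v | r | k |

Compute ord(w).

4

The identity element is b (its row matches the header).
w^1 = w
w^2 = w ⋆ w = k
w^3 = k ⋆ w = v
w^4 = v ⋆ w = b
The first power of w equal to the identity is w^4, so ord(w) = 4.
(Structurally, Γ here is isomorphic to the quaternion group Q_8.)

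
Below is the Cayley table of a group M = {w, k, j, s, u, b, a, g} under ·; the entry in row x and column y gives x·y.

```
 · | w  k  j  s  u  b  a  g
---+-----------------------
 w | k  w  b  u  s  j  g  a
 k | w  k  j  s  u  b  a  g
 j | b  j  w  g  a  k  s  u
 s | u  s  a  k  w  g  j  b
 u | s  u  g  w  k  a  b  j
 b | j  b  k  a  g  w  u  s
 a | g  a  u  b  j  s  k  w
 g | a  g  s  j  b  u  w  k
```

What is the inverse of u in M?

u

First locate the identity: row k matches the header, so k is the identity.
Scan row u for k: u·u = k. Hence u^(-1) = u.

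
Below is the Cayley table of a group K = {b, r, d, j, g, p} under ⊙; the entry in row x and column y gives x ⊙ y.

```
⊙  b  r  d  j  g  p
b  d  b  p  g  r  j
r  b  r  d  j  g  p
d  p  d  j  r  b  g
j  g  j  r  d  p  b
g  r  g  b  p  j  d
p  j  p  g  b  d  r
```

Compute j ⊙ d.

Read row j, column d: j ⊙ d = r.

r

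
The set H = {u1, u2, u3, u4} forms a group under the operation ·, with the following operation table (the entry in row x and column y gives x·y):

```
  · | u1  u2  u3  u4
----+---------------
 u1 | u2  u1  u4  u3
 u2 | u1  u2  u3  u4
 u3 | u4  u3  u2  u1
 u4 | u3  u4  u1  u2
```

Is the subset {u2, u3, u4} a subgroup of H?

u4·u3 = u1, which is not in {u2, u3, u4}.
The subset is not closed under ·, so it is not a subgroup.
(Structurally, H here is isomorphic to the Klein four-group V_4.)

No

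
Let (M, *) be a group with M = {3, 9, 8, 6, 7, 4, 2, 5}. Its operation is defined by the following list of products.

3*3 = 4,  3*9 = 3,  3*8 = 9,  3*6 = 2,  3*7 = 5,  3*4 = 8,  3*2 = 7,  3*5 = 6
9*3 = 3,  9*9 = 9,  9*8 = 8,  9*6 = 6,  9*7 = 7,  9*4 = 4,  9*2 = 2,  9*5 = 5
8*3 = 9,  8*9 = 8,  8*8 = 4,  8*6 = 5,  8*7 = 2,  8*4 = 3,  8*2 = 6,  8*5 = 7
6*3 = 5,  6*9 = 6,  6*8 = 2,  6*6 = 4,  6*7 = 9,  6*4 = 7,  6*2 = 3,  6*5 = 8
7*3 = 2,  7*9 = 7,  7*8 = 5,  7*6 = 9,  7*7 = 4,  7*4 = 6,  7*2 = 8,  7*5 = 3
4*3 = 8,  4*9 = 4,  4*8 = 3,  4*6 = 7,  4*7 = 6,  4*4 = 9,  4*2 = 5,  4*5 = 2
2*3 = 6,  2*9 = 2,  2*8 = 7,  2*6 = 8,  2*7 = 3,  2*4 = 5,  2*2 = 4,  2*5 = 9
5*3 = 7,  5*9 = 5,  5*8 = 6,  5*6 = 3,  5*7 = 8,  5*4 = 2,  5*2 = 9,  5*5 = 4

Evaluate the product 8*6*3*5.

3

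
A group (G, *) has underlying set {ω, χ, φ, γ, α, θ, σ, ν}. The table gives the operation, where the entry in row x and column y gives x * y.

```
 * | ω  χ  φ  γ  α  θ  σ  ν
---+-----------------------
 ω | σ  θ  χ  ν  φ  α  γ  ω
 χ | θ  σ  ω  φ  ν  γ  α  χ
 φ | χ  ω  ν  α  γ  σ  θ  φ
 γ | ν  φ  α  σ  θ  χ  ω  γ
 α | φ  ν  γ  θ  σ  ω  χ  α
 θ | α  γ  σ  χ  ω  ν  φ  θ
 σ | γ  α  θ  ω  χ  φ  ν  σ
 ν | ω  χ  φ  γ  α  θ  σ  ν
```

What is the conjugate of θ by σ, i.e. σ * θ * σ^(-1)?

θ

The identity is ν. In row σ, the entry ν sits in column σ, so σ^(-1) = σ.
σ * θ = φ
φ * σ = θ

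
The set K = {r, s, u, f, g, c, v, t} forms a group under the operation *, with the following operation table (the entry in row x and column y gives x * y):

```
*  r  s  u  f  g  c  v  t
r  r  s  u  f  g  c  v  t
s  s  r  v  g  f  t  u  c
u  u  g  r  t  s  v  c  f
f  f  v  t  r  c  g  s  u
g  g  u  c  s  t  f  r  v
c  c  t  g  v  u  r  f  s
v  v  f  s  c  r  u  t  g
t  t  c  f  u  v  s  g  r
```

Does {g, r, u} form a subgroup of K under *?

g * g = t, which is not in {g, r, u}.
The subset is not closed under *, so it is not a subgroup.

No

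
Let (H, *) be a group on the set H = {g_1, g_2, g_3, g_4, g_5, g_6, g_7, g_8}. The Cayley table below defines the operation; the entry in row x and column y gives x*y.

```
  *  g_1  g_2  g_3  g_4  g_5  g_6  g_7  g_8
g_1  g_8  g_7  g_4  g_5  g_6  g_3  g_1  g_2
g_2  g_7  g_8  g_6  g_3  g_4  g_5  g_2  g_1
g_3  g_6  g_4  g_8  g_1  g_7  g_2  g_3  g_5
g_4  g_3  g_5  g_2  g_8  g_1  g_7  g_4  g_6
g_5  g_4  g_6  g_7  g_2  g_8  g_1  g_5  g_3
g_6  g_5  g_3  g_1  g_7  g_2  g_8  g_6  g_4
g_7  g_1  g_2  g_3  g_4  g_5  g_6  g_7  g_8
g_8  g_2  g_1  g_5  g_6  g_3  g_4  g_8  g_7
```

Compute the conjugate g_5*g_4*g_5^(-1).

g_6

The identity is g_7. In row g_5, the entry g_7 sits in column g_3, so g_5^(-1) = g_3.
g_5*g_4 = g_2
g_2*g_3 = g_6
(Structurally, H here is isomorphic to the quaternion group Q_8.)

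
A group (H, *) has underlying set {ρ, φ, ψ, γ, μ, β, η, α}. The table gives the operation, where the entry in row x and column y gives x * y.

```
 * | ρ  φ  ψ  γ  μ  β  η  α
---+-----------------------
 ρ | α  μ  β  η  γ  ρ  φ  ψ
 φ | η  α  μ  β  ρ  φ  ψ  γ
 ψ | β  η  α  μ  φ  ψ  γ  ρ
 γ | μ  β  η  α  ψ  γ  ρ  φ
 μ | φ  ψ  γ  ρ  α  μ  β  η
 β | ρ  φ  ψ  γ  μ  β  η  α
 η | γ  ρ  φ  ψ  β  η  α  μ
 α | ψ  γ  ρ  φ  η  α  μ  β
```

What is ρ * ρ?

α

Read row ρ, column ρ: ρ * ρ = α.
(Structurally, H here is isomorphic to the quaternion group Q_8.)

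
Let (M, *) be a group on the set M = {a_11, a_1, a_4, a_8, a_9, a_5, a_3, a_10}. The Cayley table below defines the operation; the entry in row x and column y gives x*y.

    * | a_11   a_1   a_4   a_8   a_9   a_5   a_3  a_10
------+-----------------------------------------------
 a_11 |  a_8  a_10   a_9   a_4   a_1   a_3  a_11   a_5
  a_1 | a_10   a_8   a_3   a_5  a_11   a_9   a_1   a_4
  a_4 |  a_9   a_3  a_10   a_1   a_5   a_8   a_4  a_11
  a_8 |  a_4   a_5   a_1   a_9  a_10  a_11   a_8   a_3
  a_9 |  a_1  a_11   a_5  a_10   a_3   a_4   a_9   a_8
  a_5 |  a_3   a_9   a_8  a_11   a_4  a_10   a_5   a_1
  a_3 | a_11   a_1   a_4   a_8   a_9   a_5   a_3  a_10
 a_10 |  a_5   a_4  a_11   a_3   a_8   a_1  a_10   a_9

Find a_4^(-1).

a_1

First locate the identity: row a_3 matches the header, so a_3 is the identity.
Scan row a_4 for a_3: a_4*a_1 = a_3. Hence a_4^(-1) = a_1.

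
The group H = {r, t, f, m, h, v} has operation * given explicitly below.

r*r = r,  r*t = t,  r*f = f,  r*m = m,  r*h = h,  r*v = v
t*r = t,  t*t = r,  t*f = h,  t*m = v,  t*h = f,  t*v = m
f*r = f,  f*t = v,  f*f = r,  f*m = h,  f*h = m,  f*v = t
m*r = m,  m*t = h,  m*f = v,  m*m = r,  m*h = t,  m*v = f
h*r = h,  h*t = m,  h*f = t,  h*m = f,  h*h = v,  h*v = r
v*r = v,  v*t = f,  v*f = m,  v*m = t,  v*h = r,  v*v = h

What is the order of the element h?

The identity element is r (its row matches the header).
h^1 = h
h^2 = h * h = v
h^3 = v * h = r
The first power of h equal to the identity is h^3, so ord(h) = 3.

3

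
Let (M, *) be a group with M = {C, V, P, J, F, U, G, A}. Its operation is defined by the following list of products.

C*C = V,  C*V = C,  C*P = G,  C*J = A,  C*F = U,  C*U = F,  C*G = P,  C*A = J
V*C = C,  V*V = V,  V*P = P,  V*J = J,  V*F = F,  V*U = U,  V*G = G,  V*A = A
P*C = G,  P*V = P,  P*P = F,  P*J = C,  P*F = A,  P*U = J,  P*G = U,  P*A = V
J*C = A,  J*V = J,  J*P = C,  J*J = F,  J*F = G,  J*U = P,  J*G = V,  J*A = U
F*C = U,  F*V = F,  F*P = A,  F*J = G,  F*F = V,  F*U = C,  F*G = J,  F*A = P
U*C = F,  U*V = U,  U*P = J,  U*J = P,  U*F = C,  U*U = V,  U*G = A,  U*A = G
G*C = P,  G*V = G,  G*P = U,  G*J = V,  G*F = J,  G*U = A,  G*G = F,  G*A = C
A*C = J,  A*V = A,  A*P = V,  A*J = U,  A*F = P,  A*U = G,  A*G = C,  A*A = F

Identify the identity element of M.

The identity e satisfies e * x = x for all x, so its row in the table reproduces the column headers.
Row V reads: C, V, P, J, F, U, G, A — exactly the header order. So V is the identity.

V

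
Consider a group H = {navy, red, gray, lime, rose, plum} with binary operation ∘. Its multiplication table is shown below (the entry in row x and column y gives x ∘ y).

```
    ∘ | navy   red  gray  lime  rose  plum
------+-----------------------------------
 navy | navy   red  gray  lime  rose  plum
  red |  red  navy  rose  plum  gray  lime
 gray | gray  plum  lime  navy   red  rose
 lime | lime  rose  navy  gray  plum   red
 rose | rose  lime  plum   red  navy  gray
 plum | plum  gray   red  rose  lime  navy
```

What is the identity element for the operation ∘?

navy

The identity e satisfies e ∘ x = x for all x, so its row in the table reproduces the column headers.
Row navy reads: navy, red, gray, lime, rose, plum — exactly the header order. So navy is the identity.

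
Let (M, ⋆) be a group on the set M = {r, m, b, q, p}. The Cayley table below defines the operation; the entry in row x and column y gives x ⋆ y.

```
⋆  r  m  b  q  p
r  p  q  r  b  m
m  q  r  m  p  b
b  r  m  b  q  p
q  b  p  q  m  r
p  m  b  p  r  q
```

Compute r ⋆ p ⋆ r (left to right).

r ⋆ p = m
m ⋆ r = q

q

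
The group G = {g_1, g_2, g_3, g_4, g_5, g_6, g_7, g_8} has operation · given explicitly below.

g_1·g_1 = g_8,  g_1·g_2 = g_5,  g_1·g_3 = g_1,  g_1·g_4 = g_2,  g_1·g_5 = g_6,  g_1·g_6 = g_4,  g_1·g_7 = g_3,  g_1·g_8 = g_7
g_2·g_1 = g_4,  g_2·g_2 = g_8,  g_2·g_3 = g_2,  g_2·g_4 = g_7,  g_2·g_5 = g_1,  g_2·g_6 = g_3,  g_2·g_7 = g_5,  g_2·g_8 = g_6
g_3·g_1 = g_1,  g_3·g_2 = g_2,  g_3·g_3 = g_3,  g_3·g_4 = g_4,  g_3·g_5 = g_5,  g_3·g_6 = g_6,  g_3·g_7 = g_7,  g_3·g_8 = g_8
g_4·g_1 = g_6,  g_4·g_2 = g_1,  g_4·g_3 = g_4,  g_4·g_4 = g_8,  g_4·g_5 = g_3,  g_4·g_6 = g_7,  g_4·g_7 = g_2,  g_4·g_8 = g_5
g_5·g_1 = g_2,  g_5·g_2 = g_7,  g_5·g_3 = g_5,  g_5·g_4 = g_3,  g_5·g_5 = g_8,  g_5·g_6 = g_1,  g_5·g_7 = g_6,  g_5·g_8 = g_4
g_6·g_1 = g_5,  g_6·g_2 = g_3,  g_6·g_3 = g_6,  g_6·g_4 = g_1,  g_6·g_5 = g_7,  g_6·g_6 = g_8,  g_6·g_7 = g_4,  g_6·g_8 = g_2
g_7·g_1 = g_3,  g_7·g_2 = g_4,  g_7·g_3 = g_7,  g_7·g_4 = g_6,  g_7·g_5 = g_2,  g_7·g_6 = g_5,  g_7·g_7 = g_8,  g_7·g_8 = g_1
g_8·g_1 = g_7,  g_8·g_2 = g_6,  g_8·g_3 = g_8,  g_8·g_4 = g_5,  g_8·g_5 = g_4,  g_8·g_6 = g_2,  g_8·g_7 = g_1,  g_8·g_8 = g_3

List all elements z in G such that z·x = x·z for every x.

An element z is central iff its row equals its column in the table.
For g_1: g_1·g_6 = g_4 ≠ g_5 = g_6·g_1, so g_1 ∉ Z.
Checking each element this way leaves Z(G) = {g_3, g_8}.

{g_3, g_8}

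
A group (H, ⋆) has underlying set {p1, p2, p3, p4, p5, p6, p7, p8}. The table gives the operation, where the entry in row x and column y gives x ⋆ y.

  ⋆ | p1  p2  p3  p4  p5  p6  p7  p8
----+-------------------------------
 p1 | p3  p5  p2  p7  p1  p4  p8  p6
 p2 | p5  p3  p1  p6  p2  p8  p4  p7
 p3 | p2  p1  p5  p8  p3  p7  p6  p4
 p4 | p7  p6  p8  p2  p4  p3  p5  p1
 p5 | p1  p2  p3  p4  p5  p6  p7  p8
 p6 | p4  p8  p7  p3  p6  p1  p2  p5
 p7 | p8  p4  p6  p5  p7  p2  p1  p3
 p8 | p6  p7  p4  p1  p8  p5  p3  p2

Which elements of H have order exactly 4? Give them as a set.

Identity is p5. Compute the order of each non-identity element by repeated multiplication:
  p1: p1 → p3 → p2 → p5  (order 4)
  p2: p2 → p3 → p1 → p5  (order 4)
  p3: p3 → p5  (order 2)
  p4: p4 → p2 → p6 → p3 → p8 → p1 → p7 → p5  (order 8)
  p6: p6 → p1 → p4 → p3 → p7 → p2 → p8 → p5  (order 8)
  p7: p7 → p1 → p8 → p3 → p6 → p2 → p4 → p5  (order 8)
  p8: p8 → p2 → p7 → p3 → p4 → p1 → p6 → p5  (order 8)
Elements of order 4: {p1, p2}.

{p1, p2}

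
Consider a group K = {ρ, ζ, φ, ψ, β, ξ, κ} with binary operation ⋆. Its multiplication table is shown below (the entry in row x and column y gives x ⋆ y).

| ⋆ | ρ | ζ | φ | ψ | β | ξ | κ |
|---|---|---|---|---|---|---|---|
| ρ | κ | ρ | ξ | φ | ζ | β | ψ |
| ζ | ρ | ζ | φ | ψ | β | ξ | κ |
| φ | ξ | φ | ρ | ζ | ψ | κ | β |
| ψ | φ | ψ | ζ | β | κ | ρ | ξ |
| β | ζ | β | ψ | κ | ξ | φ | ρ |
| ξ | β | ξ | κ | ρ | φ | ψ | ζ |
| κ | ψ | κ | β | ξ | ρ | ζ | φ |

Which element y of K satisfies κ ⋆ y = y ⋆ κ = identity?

ξ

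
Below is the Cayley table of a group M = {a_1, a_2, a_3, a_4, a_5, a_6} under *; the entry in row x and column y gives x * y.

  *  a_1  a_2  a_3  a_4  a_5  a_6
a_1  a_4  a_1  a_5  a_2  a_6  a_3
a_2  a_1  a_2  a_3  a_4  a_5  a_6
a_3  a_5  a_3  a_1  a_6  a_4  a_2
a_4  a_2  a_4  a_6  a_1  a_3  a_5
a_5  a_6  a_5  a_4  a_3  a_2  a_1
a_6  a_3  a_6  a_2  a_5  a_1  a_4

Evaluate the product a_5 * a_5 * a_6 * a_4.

a_5

a_5 * a_5 = a_2
a_2 * a_6 = a_6
a_6 * a_4 = a_5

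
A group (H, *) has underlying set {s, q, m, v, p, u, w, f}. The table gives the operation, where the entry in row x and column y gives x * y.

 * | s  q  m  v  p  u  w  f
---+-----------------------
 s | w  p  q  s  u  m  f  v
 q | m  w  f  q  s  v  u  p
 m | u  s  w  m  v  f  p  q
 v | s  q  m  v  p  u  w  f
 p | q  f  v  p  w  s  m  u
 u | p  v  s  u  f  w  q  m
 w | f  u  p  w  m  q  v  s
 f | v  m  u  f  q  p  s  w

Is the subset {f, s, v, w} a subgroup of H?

Yes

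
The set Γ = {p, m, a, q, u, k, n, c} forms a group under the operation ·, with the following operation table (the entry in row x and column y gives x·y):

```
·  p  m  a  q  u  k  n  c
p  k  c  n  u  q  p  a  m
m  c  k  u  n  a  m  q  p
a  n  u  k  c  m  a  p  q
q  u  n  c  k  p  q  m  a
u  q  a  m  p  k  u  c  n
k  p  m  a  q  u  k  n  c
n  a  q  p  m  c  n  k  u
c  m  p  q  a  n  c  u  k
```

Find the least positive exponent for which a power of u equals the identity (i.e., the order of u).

2

The identity element is k (its row matches the header).
u^1 = u
u^2 = u·u = k
The first power of u equal to the identity is u^2, so ord(u) = 2.
(Structurally, Γ here is isomorphic to the elementary abelian group (Z_2)^3.)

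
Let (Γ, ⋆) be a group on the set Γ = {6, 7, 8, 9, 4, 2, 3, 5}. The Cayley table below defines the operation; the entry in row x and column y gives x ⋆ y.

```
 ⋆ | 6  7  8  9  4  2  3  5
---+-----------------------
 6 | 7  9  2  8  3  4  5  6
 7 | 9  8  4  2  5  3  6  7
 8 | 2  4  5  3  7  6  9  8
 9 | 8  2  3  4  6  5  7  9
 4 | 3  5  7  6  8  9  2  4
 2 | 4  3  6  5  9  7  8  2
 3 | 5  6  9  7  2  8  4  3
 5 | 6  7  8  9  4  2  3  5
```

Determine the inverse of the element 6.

3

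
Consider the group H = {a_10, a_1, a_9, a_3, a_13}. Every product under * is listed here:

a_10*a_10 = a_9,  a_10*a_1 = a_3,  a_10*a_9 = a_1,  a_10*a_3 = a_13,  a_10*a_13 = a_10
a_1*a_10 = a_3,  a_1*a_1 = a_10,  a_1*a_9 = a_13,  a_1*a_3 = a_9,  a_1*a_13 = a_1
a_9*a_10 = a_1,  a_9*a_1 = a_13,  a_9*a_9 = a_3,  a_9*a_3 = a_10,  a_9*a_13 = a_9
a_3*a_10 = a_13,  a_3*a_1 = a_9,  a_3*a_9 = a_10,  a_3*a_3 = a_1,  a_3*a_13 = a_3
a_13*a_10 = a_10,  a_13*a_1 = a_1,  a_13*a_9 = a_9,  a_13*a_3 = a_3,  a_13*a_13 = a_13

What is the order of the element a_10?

5

The identity element is a_13 (its row matches the header).
a_10^1 = a_10
a_10^2 = a_10 * a_10 = a_9
a_10^3 = a_9 * a_10 = a_1
a_10^4 = a_1 * a_10 = a_3
a_10^5 = a_3 * a_10 = a_13
The first power of a_10 equal to the identity is a_10^5, so ord(a_10) = 5.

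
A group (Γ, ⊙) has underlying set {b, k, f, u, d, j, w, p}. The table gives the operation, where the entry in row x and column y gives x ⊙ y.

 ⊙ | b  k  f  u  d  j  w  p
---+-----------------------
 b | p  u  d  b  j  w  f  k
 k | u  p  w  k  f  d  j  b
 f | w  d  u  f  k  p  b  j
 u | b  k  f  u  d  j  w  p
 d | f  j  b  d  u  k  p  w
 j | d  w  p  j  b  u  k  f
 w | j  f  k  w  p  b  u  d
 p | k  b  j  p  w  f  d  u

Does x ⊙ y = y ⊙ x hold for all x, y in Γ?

k ⊙ w = j but w ⊙ k = f.
Since k and w do not commute, Γ is not abelian.

No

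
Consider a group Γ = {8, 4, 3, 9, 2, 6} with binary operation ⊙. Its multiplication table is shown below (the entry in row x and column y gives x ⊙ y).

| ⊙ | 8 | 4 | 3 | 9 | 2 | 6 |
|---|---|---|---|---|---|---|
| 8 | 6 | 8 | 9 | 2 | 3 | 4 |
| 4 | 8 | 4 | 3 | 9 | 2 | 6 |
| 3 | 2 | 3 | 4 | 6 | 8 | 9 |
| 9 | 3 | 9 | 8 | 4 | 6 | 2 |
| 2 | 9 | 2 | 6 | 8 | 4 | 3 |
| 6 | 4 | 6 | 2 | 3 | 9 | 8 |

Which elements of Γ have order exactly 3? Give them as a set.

{6, 8}

Identity is 4. Compute the order of each non-identity element by repeated multiplication:
  8: 8 → 6 → 4  (order 3)
  3: 3 → 4  (order 2)
  9: 9 → 4  (order 2)
  2: 2 → 4  (order 2)
  6: 6 → 8 → 4  (order 3)
Elements of order 3: {6, 8}.
(Structurally, Γ here is isomorphic to the symmetric group S_3.)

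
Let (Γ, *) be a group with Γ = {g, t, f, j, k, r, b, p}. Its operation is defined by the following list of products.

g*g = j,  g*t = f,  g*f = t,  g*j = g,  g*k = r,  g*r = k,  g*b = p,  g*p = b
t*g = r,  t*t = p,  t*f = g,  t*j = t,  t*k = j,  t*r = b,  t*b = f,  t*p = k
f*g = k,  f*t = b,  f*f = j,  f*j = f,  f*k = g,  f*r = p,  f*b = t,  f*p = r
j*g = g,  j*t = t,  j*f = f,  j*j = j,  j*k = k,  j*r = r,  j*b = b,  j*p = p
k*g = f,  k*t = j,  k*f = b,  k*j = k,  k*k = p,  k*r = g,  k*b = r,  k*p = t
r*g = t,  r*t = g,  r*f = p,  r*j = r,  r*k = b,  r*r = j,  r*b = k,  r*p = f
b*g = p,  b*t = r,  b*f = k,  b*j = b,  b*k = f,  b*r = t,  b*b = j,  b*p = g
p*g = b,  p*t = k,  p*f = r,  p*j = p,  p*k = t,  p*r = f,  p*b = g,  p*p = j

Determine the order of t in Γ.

The identity element is j (its row matches the header).
t^1 = t
t^2 = t * t = p
t^3 = p * t = k
t^4 = k * t = j
The first power of t equal to the identity is t^4, so ord(t) = 4.
(Structurally, Γ here is isomorphic to the dihedral group D_4.)

4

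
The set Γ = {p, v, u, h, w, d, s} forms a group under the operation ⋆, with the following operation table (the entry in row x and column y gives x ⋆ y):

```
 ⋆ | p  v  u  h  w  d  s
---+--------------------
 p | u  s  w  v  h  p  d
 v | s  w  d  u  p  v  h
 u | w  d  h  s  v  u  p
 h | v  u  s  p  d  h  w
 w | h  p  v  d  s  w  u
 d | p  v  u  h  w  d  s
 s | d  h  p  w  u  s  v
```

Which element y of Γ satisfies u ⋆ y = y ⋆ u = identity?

First locate the identity: row d matches the header, so d is the identity.
Scan row u for d: u ⋆ v = d. Hence u^(-1) = v.

v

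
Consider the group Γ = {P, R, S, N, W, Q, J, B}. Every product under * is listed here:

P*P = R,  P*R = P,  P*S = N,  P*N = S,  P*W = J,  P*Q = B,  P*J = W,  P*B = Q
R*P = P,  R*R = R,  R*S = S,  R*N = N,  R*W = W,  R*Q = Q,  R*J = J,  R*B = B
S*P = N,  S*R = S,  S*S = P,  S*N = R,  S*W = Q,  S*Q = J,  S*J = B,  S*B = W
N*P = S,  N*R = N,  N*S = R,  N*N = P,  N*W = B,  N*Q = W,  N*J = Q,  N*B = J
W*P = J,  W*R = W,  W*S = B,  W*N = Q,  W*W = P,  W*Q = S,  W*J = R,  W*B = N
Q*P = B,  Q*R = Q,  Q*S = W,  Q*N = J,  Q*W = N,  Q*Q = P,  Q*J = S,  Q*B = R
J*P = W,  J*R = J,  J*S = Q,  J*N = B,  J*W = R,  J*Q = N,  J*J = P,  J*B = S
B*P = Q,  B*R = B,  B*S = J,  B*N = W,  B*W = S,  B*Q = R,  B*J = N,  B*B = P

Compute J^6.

J^1 = J
J^2 = J * J = P
J^3 = P * J = W
J^4 = W * J = R
J^5 = R * J = J
J^6 = J * J = P

P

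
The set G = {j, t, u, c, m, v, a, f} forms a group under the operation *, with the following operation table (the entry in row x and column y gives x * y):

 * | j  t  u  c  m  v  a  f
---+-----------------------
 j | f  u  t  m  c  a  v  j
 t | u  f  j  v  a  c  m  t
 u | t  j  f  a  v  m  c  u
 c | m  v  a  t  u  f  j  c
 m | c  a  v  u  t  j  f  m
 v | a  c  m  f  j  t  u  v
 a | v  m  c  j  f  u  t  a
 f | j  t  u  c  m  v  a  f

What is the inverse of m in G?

First locate the identity: row f matches the header, so f is the identity.
Scan row m for f: m * a = f. Hence m^(-1) = a.

a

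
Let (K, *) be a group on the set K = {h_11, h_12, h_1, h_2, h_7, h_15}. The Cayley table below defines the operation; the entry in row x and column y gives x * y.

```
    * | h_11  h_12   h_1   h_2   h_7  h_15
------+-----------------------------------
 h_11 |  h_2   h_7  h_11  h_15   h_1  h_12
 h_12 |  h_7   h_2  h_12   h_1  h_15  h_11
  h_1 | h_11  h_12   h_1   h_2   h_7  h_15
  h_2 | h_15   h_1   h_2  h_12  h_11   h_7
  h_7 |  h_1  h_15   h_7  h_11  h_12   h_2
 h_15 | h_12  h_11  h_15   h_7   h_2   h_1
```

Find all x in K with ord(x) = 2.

{h_15}

Identity is h_1. Compute the order of each non-identity element by repeated multiplication:
  h_11: h_11 → h_2 → h_15 → h_12 → h_7 → h_1  (order 6)
  h_12: h_12 → h_2 → h_1  (order 3)
  h_2: h_2 → h_12 → h_1  (order 3)
  h_7: h_7 → h_12 → h_15 → h_2 → h_11 → h_1  (order 6)
  h_15: h_15 → h_1  (order 2)
Elements of order 2: {h_15}.
(Structurally, K here is isomorphic to the cyclic group Z_6.)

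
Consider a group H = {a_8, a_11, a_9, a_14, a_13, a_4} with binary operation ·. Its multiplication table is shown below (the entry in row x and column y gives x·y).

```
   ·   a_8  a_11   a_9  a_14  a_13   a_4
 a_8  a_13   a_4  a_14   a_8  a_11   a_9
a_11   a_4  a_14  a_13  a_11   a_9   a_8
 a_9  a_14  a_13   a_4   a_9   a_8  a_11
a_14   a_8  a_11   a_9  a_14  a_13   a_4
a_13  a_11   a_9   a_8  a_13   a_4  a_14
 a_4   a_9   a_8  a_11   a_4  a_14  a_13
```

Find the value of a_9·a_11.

a_13

Read row a_9, column a_11: a_9·a_11 = a_13.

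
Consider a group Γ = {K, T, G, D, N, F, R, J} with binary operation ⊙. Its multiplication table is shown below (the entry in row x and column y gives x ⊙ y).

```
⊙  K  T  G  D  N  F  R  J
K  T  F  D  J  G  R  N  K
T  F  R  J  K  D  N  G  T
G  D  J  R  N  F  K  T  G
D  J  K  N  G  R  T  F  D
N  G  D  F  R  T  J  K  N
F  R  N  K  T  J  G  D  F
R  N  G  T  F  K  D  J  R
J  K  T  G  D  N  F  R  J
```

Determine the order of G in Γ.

The identity element is J (its row matches the header).
G^1 = G
G^2 = G ⊙ G = R
G^3 = R ⊙ G = T
G^4 = T ⊙ G = J
The first power of G equal to the identity is G^4, so ord(G) = 4.

4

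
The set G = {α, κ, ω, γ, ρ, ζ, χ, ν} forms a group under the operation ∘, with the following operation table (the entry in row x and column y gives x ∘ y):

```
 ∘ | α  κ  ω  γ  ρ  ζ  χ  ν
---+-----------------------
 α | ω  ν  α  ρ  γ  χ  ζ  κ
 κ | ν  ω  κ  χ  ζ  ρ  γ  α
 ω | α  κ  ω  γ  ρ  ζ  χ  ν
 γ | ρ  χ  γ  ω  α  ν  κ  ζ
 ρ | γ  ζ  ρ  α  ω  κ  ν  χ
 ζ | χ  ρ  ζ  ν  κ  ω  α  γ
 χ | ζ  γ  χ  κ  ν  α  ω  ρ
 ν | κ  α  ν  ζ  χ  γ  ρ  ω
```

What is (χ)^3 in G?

χ

χ^1 = χ
χ^2 = χ ∘ χ = ω
χ^3 = ω ∘ χ = χ
(Structurally, G here is isomorphic to the elementary abelian group (Z_2)^3.)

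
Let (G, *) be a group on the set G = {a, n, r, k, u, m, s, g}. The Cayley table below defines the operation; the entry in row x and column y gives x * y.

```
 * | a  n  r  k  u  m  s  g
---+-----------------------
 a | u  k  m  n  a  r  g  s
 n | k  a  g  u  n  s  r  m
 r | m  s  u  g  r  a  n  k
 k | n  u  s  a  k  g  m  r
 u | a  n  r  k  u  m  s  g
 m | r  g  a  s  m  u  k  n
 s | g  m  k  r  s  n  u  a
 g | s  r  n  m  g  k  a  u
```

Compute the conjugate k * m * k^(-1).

r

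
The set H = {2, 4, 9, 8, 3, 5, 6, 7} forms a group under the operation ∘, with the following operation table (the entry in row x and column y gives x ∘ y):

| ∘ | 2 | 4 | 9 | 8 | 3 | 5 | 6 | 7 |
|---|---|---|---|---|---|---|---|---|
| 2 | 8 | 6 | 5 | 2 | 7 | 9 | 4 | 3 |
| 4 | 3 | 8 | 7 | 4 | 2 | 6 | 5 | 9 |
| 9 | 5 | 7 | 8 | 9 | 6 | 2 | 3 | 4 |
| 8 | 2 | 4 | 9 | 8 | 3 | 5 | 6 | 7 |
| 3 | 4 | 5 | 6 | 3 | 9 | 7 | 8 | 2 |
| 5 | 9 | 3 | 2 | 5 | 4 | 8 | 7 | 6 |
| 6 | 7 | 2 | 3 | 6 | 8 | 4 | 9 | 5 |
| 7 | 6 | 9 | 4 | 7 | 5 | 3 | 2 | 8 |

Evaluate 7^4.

7^1 = 7
7^2 = 7 ∘ 7 = 8
7^3 = 8 ∘ 7 = 7
7^4 = 7 ∘ 7 = 8

8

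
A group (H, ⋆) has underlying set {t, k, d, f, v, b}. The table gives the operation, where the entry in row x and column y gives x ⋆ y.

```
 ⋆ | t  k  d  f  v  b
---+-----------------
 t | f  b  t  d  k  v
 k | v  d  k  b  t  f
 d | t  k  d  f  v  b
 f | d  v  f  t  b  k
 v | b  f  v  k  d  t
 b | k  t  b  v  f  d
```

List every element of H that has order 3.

Identity is d. Compute the order of each non-identity element by repeated multiplication:
  t: t → f → d  (order 3)
  k: k → d  (order 2)
  f: f → t → d  (order 3)
  v: v → d  (order 2)
  b: b → d  (order 2)
Elements of order 3: {f, t}.

{f, t}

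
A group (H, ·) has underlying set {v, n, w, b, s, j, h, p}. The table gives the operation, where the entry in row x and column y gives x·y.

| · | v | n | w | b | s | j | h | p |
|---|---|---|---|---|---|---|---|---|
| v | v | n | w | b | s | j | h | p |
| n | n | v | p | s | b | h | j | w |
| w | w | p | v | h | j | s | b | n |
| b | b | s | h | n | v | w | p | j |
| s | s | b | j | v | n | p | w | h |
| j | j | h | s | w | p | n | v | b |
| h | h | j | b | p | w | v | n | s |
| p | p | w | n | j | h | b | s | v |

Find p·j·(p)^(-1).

The identity is v. In row p, the entry v sits in column p, so p^(-1) = p.
p·j = b
b·p = j

j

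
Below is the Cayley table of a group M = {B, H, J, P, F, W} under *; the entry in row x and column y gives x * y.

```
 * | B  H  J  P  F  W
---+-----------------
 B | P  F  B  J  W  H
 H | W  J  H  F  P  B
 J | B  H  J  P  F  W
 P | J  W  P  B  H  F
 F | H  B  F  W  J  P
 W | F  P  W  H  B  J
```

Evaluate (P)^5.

B

P^1 = P
P^2 = P * P = B
P^3 = B * P = J
P^4 = J * P = P
P^5 = P * P = B
(Structurally, M here is isomorphic to the symmetric group S_3.)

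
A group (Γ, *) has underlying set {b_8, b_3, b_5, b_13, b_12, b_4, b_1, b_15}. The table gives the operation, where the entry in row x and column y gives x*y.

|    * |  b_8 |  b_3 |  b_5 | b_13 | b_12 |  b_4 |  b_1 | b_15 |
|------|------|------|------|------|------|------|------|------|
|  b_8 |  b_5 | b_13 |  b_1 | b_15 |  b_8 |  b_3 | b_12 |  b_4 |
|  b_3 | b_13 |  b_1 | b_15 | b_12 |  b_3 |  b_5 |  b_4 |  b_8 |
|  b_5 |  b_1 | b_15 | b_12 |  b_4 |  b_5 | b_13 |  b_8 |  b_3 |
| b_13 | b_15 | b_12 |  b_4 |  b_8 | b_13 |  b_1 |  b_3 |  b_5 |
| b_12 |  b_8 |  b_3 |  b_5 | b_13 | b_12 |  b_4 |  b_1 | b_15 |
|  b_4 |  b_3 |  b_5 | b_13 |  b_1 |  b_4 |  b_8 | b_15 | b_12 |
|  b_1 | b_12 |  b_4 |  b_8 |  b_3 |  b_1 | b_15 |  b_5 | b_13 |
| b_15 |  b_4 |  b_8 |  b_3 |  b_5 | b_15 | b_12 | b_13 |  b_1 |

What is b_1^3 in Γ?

b_8

b_1^1 = b_1
b_1^2 = b_1*b_1 = b_5
b_1^3 = b_5*b_1 = b_8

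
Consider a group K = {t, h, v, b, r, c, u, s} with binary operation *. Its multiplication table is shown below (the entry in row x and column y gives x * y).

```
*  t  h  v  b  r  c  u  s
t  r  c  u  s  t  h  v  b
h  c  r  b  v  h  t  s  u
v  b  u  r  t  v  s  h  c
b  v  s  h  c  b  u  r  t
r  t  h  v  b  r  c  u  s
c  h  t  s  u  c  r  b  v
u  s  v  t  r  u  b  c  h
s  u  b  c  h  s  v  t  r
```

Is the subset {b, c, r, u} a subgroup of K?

{b, c, r, u} contains the identity r.
Checking products: every product of two elements of {b, c, r, u} (read from the table) lies in {b, c, r, u}, so the set is closed.
In a finite group, a nonempty closed subset is a subgroup. So {b, c, r, u} ≤ K.

Yes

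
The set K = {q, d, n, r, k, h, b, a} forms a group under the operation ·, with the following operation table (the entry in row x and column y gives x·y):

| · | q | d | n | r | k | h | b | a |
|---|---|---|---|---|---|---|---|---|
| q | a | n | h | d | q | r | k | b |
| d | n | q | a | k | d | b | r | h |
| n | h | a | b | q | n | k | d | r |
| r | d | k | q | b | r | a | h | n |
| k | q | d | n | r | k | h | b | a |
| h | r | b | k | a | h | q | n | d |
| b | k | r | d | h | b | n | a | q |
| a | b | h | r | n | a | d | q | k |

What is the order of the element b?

The identity element is k (its row matches the header).
b^1 = b
b^2 = b·b = a
b^3 = a·b = q
b^4 = q·b = k
The first power of b equal to the identity is b^4, so ord(b) = 4.

4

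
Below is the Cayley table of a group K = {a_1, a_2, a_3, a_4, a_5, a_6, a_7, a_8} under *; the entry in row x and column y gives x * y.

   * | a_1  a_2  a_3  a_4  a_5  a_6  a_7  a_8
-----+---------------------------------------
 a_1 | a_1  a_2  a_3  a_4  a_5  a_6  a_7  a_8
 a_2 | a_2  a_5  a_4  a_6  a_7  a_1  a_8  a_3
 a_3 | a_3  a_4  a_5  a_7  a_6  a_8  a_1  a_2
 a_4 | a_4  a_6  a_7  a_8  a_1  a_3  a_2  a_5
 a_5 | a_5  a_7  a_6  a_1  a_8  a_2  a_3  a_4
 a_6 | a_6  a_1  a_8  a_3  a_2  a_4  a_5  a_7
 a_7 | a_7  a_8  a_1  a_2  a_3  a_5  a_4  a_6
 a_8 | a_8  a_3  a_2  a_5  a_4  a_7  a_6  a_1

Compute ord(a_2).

8

The identity element is a_1 (its row matches the header).
a_2^1 = a_2
a_2^2 = a_2 * a_2 = a_5
a_2^3 = a_5 * a_2 = a_7
a_2^4 = a_7 * a_2 = a_8
a_2^5 = a_8 * a_2 = a_3
a_2^6 = a_3 * a_2 = a_4
a_2^7 = a_4 * a_2 = a_6
a_2^8 = a_6 * a_2 = a_1
The first power of a_2 equal to the identity is a_2^8, so ord(a_2) = 8.
(Structurally, K here is isomorphic to the cyclic group Z_8.)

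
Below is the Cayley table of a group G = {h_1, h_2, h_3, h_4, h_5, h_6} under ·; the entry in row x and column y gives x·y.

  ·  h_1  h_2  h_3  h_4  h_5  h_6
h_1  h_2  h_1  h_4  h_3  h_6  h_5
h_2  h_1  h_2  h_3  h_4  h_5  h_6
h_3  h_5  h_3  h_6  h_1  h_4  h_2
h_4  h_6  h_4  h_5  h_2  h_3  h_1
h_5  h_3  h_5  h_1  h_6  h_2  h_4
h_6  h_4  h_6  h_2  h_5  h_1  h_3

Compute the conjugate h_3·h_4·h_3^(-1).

The identity is h_2. In row h_3, the entry h_2 sits in column h_6, so h_3^(-1) = h_6.
h_3·h_4 = h_1
h_1·h_6 = h_5

h_5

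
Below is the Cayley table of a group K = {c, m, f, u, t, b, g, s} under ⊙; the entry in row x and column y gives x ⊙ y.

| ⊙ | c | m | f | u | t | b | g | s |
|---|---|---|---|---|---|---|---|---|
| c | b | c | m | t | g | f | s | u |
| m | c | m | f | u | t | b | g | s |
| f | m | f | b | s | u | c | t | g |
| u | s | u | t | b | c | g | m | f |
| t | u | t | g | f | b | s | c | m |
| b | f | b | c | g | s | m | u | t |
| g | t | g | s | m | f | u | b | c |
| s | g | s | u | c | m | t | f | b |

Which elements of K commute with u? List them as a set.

Compare row u with column u entry by entry.
b ⊙ u = g = u ⊙ b, so b commutes with u.
t ⊙ u = f but u ⊙ t = c, so t does not.
Collecting the elements that commute with u: C(u) = {b, g, m, u}.

{b, g, m, u}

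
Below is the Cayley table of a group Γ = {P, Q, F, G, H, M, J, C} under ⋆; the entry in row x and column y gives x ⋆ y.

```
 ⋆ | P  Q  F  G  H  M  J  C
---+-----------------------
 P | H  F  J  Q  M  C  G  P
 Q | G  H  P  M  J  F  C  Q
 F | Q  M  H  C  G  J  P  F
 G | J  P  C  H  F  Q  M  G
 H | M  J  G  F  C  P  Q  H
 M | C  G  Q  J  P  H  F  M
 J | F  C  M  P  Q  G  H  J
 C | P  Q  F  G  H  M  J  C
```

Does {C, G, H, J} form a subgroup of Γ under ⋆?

No

H ⋆ J = Q, which is not in {C, G, H, J}.
The subset is not closed under ⋆, so it is not a subgroup.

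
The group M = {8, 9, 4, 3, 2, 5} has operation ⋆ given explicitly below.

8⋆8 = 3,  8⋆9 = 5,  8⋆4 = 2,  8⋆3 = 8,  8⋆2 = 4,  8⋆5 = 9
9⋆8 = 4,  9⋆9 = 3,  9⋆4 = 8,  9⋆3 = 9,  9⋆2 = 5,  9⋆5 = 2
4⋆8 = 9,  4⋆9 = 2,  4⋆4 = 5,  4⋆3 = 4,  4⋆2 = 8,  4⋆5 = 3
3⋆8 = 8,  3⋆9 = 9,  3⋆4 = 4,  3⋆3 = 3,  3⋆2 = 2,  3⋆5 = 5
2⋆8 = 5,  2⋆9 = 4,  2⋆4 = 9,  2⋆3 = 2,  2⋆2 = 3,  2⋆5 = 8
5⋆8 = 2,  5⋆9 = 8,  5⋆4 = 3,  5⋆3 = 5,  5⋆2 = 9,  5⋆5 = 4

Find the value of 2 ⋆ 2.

3

Read row 2, column 2: 2 ⋆ 2 = 3.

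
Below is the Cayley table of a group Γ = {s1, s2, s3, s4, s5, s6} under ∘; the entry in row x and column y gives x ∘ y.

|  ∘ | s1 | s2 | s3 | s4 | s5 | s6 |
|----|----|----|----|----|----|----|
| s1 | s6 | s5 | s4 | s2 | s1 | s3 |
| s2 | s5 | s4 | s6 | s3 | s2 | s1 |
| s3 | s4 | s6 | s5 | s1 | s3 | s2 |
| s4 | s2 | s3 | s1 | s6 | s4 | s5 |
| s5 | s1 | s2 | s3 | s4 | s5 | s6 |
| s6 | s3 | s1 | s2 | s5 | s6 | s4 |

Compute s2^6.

s2^1 = s2
s2^2 = s2 ∘ s2 = s4
s2^3 = s4 ∘ s2 = s3
s2^4 = s3 ∘ s2 = s6
s2^5 = s6 ∘ s2 = s1
s2^6 = s1 ∘ s2 = s5

s5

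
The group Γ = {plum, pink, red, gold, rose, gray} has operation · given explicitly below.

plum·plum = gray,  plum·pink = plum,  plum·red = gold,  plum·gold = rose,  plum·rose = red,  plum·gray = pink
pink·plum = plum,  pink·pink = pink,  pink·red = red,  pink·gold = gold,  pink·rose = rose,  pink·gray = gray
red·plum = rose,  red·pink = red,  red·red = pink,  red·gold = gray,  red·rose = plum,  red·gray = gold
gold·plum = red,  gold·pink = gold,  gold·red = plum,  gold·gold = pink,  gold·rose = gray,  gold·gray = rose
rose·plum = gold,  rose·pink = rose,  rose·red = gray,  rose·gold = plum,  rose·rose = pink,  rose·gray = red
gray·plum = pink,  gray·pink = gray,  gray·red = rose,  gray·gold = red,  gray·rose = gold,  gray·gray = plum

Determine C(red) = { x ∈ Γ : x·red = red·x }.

Compare row red with column red entry by entry.
gray·red = rose but red·gray = gold, so gray does not.
Collecting the elements that commute with red: C(red) = {pink, red}.
(Structurally, Γ here is isomorphic to the symmetric group S_3.)

{pink, red}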